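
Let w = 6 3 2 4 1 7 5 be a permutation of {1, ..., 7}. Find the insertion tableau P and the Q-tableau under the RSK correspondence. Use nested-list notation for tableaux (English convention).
Insert each entry of the permutation into P by Schensted row insertion, recording in Q the position of each new cell.

Insert 6: appended to row 1. P = [[6]], Q = [[1]].
Insert 3: 3 bumps 6 from row 1; 6 starts row 2. P = [[3], [6]], Q = [[1], [2]].
Insert 2: 2 bumps 3 from row 1; 3 bumps 6 from row 2; 6 starts row 3. P = [[2], [3], [6]], Q = [[1], [2], [3]].
Insert 4: appended to row 1. P = [[2, 4], [3], [6]], Q = [[1, 4], [2], [3]].
Insert 1: 1 bumps 2 from row 1; 2 bumps 3 from row 2; 3 bumps 6 from row 3; 6 starts row 4. P = [[1, 4], [2], [3], [6]], Q = [[1, 4], [2], [3], [5]].
Insert 7: appended to row 1. P = [[1, 4, 7], [2], [3], [6]], Q = [[1, 4, 6], [2], [3], [5]].
Insert 5: 5 bumps 7 from row 1; 7 appends to row 2. P = [[1, 4, 5], [2, 7], [3], [6]], Q = [[1, 4, 6], [2, 7], [3], [5]].

So P = [[1, 4, 5], [2, 7], [3], [6]], Q = [[1, 4, 6], [2, 7], [3], [5]].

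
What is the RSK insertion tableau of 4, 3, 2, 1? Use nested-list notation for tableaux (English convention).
Insert 4: appended to row 1. P = [[4]].
Insert 3: 3 bumps 4 from row 1; 4 starts row 2. P = [[3], [4]].
Insert 2: 2 bumps 3 from row 1; 3 bumps 4 from row 2; 4 starts row 3. P = [[2], [3], [4]].
Insert 1: 1 bumps 2 from row 1; 2 bumps 3 from row 2; 3 bumps 4 from row 3; 4 starts row 4. P = [[1], [2], [3], [4]].

So P = [[1], [2], [3], [4]].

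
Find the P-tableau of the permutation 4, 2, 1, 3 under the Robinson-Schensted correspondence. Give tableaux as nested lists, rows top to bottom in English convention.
After inserting 4: P = [[4]].
After inserting 2: P = [[2], [4]].
After inserting 1: P = [[1], [2], [4]].
After inserting 3: P = [[1, 3], [2], [4]].

So P = [[1, 3], [2], [4]].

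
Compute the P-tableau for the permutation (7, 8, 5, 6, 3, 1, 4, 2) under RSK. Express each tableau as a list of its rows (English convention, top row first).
P = [[1, 2], [3, 4], [5, 6], [7, 8]]

After inserting 7: P = [[7]].
After inserting 8: P = [[7, 8]].
After inserting 5: P = [[5, 8], [7]].
After inserting 6: P = [[5, 6], [7, 8]].
After inserting 3: P = [[3, 6], [5, 8], [7]].
After inserting 1: P = [[1, 6], [3, 8], [5], [7]].
After inserting 4: P = [[1, 4], [3, 6], [5, 8], [7]].
After inserting 2: P = [[1, 2], [3, 4], [5, 6], [7, 8]].

So P = [[1, 2], [3, 4], [5, 6], [7, 8]].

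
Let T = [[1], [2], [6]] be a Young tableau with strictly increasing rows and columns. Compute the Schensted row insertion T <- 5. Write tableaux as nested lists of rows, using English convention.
5 is larger than every entry of row 1, so it is appended to row 1. The new tableau is [[1, 5], [2], [6]].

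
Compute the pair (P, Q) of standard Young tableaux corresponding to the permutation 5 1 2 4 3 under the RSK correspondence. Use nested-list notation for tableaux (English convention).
P = [[1, 2, 3], [4], [5]], Q = [[1, 3, 4], [2], [5]]

Insert each entry of the permutation into P by Schensted row insertion, recording in Q the position of each new cell.

After inserting 5: P = [[5]].
After inserting 1: P = [[1], [5]].
After inserting 2: P = [[1, 2], [5]].
After inserting 4: P = [[1, 2, 4], [5]].
After inserting 3: P = [[1, 2, 3], [4], [5]].

So P = [[1, 2, 3], [4], [5]], Q = [[1, 3, 4], [2], [5]].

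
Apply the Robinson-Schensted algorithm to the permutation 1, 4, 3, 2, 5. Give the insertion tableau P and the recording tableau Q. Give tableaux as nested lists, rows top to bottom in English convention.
Insert each entry of the permutation into P by Schensted row insertion, recording in Q the position of each new cell.

Insert 1: appended to row 1. P = [[1]].
Insert 4: appended to row 1. P = [[1, 4]].
Insert 3: 3 bumps 4 from row 1; 4 starts row 2. P = [[1, 3], [4]].
Insert 2: 2 bumps 3 from row 1; 3 bumps 4 from row 2; 4 starts row 3. P = [[1, 2], [3], [4]].
Insert 5: appended to row 1. P = [[1, 2, 5], [3], [4]].

So P = [[1, 2, 5], [3], [4]], Q = [[1, 2, 5], [3], [4]].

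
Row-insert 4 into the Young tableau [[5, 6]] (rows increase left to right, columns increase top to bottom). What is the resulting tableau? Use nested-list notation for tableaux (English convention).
In row 1, 4 replaces 5 (the leftmost entry greater than 4); 5 is bumped to row 2. 5 starts a new row 2. The new tableau is [[4, 6], [5]].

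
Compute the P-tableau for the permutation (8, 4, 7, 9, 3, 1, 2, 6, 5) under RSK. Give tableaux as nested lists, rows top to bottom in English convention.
P = [[1, 2, 5], [3, 6, 9], [4, 7], [8]]

Insert 8: appended to row 1. P = [[8]].
Insert 4: 4 bumps 8 from row 1; 8 starts row 2. P = [[4], [8]].
Insert 7: appended to row 1. P = [[4, 7], [8]].
Insert 9: appended to row 1. P = [[4, 7, 9], [8]].
Insert 3: 3 bumps 4 from row 1; 4 bumps 8 from row 2; 8 starts row 3. P = [[3, 7, 9], [4], [8]].
Insert 1: 1 bumps 3 from row 1; 3 bumps 4 from row 2; 4 bumps 8 from row 3; 8 starts row 4. P = [[1, 7, 9], [3], [4], [8]].
Insert 2: 2 bumps 7 from row 1; 7 appends to row 2. P = [[1, 2, 9], [3, 7], [4], [8]].
Insert 6: 6 bumps 9 from row 1; 9 appends to row 2. P = [[1, 2, 6], [3, 7, 9], [4], [8]].
Insert 5: 5 bumps 6 from row 1; 6 bumps 7 from row 2; 7 appends to row 3. P = [[1, 2, 5], [3, 6, 9], [4, 7], [8]].

So P = [[1, 2, 5], [3, 6, 9], [4, 7], [8]].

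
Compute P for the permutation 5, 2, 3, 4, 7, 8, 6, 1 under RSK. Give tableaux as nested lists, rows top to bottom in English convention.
After inserting 5: P = [[5]].
After inserting 2: P = [[2], [5]].
After inserting 3: P = [[2, 3], [5]].
After inserting 4: P = [[2, 3, 4], [5]].
After inserting 7: P = [[2, 3, 4, 7], [5]].
After inserting 8: P = [[2, 3, 4, 7, 8], [5]].
After inserting 6: P = [[2, 3, 4, 6, 8], [5, 7]].
After inserting 1: P = [[1, 3, 4, 6, 8], [2, 7], [5]].

So P = [[1, 3, 4, 6, 8], [2, 7], [5]].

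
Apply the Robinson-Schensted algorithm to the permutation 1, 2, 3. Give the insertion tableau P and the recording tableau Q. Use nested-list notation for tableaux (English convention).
P = [[1, 2, 3]], Q = [[1, 2, 3]]

Insert each entry of the permutation into P by Schensted row insertion, recording in Q the position of each new cell.

Insert 1: appended to row 1. P = [[1]].
Insert 2: appended to row 1. P = [[1, 2]].
Insert 3: appended to row 1. P = [[1, 2, 3]].

So P = [[1, 2, 3]], Q = [[1, 2, 3]].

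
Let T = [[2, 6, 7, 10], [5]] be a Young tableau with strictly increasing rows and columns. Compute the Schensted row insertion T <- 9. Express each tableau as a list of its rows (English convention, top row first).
In row 1, 9 replaces 10 (the leftmost entry greater than 9); 10 is bumped to row 2. 10 is appended to row 2. The new tableau is [[2, 6, 7, 9], [5, 10]].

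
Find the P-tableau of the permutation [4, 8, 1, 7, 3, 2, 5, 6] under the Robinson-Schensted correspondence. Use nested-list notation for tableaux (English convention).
P = [[1, 2, 5, 6], [3, 7], [4], [8]]

Insert 4: appended to row 1. P = [[4]].
Insert 8: appended to row 1. P = [[4, 8]].
Insert 1: 1 bumps 4 from row 1; 4 starts row 2. P = [[1, 8], [4]].
Insert 7: 7 bumps 8 from row 1; 8 appends to row 2. P = [[1, 7], [4, 8]].
Insert 3: 3 bumps 7 from row 1; 7 bumps 8 from row 2; 8 starts row 3. P = [[1, 3], [4, 7], [8]].
Insert 2: 2 bumps 3 from row 1; 3 bumps 4 from row 2; 4 bumps 8 from row 3; 8 starts row 4. P = [[1, 2], [3, 7], [4], [8]].
Insert 5: appended to row 1. P = [[1, 2, 5], [3, 7], [4], [8]].
Insert 6: appended to row 1. P = [[1, 2, 5, 6], [3, 7], [4], [8]].

So P = [[1, 2, 5, 6], [3, 7], [4], [8]].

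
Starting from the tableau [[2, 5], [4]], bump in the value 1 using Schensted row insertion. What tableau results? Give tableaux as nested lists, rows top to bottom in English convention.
In row 1, 1 replaces 2 (the leftmost entry greater than 1); 2 is bumped to row 2. In row 2, 2 replaces 4 (the leftmost entry greater than 2); 4 is bumped to row 3. 4 starts a new row 3. The new tableau is [[1, 5], [2], [4]].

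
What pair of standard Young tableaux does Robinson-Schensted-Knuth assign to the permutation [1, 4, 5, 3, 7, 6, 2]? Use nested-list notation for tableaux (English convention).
Insert each entry of the permutation into P by Schensted row insertion, recording in Q the position of each new cell.

After inserting 1: P = [[1]].
After inserting 4: P = [[1, 4]].
After inserting 5: P = [[1, 4, 5]].
After inserting 3: P = [[1, 3, 5], [4]].
After inserting 7: P = [[1, 3, 5, 7], [4]].
After inserting 6: P = [[1, 3, 5, 6], [4, 7]].
After inserting 2: P = [[1, 2, 5, 6], [3, 7], [4]].

So P = [[1, 2, 5, 6], [3, 7], [4]], Q = [[1, 2, 3, 5], [4, 6], [7]].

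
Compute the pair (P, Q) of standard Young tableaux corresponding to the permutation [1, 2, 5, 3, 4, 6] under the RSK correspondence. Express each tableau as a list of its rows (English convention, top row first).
P = [[1, 2, 3, 4, 6], [5]], Q = [[1, 2, 3, 5, 6], [4]]

Insert each entry of the permutation into P by Schensted row insertion, recording in Q the position of each new cell.

After inserting 1: P = [[1]].
After inserting 2: P = [[1, 2]].
After inserting 5: P = [[1, 2, 5]].
After inserting 3: P = [[1, 2, 3], [5]].
After inserting 4: P = [[1, 2, 3, 4], [5]].
After inserting 6: P = [[1, 2, 3, 4, 6], [5]].

So P = [[1, 2, 3, 4, 6], [5]], Q = [[1, 2, 3, 5, 6], [4]].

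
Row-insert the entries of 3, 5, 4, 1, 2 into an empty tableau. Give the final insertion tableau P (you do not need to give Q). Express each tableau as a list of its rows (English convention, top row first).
Insert 3: appended to row 1. P = [[3]].
Insert 5: appended to row 1. P = [[3, 5]].
Insert 4: 4 bumps 5 from row 1; 5 starts row 2. P = [[3, 4], [5]].
Insert 1: 1 bumps 3 from row 1; 3 bumps 5 from row 2; 5 starts row 3. P = [[1, 4], [3], [5]].
Insert 2: 2 bumps 4 from row 1; 4 appends to row 2. P = [[1, 2], [3, 4], [5]].

So P = [[1, 2], [3, 4], [5]].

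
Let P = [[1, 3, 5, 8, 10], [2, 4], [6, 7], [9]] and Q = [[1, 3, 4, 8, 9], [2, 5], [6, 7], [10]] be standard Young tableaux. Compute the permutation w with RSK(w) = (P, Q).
6 2 4 9 7 1 5 8 10 3

Reverse the RSK construction: for i from n down to 1, find the cell of Q containing i, remove the entry at that cell from P, and reverse-bump it up through P; the value ejected from row 1 is w(i).

Step i=10: Q has 10 at row 4, column 1; remove 9 from row 4 of P and reverse-bump: 9 enters row 3 and ejects 7; 7 enters row 2 and ejects 4; 4 enters row 1 and ejects 3. So w(10) = 3. P is now [[1, 4, 5, 8, 10], [2, 7], [6, 9]].
Step i=9: Q has 9 at row 1, column 5; remove that cell from P, ejecting 10. So w(9) = 10. P is now [[1, 4, 5, 8], [2, 7], [6, 9]].
Step i=8: Q has 8 at row 1, column 4; remove that cell from P, ejecting 8. So w(8) = 8. P is now [[1, 4, 5], [2, 7], [6, 9]].
Step i=7: Q has 7 at row 3, column 2; remove 9 from row 3 of P and reverse-bump: 9 enters row 2 and ejects 7; 7 enters row 1 and ejects 5. So w(7) = 5. P is now [[1, 4, 7], [2, 9], [6]].
Step i=6: Q has 6 at row 3, column 1; remove 6 from row 3 of P and reverse-bump: 6 enters row 2 and ejects 2; 2 enters row 1 and ejects 1. So w(6) = 1. P is now [[2, 4, 7], [6, 9]].
Step i=5: Q has 5 at row 2, column 2; remove 9 from row 2 of P and reverse-bump: 9 enters row 1 and ejects 7. So w(5) = 7. P is now [[2, 4, 9], [6]].
Step i=4: Q has 4 at row 1, column 3; remove that cell from P, ejecting 9. So w(4) = 9. P is now [[2, 4], [6]].
Step i=3: Q has 3 at row 1, column 2; remove that cell from P, ejecting 4. So w(3) = 4. P is now [[2], [6]].
Step i=2: Q has 2 at row 2, column 1; remove 6 from row 2 of P and reverse-bump: 6 enters row 1 and ejects 2. So w(2) = 2. P is now [[6]].
Step i=1: Q has 1 at row 1, column 1; remove that cell from P, ejecting 6. So w(1) = 6. P is now [].

So w = 6 2 4 9 7 1 5 8 10 3.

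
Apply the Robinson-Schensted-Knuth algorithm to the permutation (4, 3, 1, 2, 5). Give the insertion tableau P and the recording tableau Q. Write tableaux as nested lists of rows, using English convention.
P = [[1, 2, 5], [3], [4]], Q = [[1, 4, 5], [2], [3]]

Insert each entry of the permutation into P by Schensted row insertion, recording in Q the position of each new cell.

After inserting 4: P = [[4]].
After inserting 3: P = [[3], [4]].
After inserting 1: P = [[1], [3], [4]].
After inserting 2: P = [[1, 2], [3], [4]].
After inserting 5: P = [[1, 2, 5], [3], [4]].

So P = [[1, 2, 5], [3], [4]], Q = [[1, 4, 5], [2], [3]].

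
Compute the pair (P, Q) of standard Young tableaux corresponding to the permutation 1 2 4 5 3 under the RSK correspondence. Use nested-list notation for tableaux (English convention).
Insert each entry of the permutation into P by Schensted row insertion, recording in Q the position of each new cell.

Insert 1: appended to row 1. P = [[1]].
Insert 2: appended to row 1. P = [[1, 2]].
Insert 4: appended to row 1. P = [[1, 2, 4]].
Insert 5: appended to row 1. P = [[1, 2, 4, 5]].
Insert 3: 3 bumps 4 from row 1; 4 starts row 2. P = [[1, 2, 3, 5], [4]].

So P = [[1, 2, 3, 5], [4]], Q = [[1, 2, 3, 4], [5]].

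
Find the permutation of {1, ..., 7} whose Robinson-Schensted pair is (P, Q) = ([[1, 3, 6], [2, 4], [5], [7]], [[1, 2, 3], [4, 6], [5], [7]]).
Reverse the RSK construction: for i from n down to 1, find the cell of Q containing i, remove the entry at that cell from P, and reverse-bump it up through P; the value ejected from row 1 is w(i).

Step i=7: Q has 7 at row 4, column 1; remove 7 from row 4 of P and reverse-bump: 7 enters row 3 and ejects 5; 5 enters row 2 and ejects 4; 4 enters row 1 and ejects 3. So w(7) = 3. P is now [[1, 4, 6], [2, 5], [7]].
Step i=6: Q has 6 at row 2, column 2; remove 5 from row 2 of P and reverse-bump: 5 enters row 1 and ejects 4. So w(6) = 4. P is now [[1, 5, 6], [2], [7]].
Step i=5: Q has 5 at row 3, column 1; remove 7 from row 3 of P and reverse-bump: 7 enters row 2 and ejects 2; 2 enters row 1 and ejects 1. So w(5) = 1. P is now [[2, 5, 6], [7]].
Step i=4: Q has 4 at row 2, column 1; remove 7 from row 2 of P and reverse-bump: 7 enters row 1 and ejects 6. So w(4) = 6. P is now [[2, 5, 7]].
Step i=3: Q has 3 at row 1, column 3; remove that cell from P, ejecting 7. So w(3) = 7. P is now [[2, 5]].
Step i=2: Q has 2 at row 1, column 2; remove that cell from P, ejecting 5. So w(2) = 5. P is now [[2]].
Step i=1: Q has 1 at row 1, column 1; remove that cell from P, ejecting 2. So w(1) = 2. P is now [].

So w = 2 5 7 6 1 4 3.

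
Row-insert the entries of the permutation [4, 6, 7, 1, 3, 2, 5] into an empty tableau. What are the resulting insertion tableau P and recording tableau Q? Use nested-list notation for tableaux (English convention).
P = [[1, 2, 5], [3, 6, 7], [4]], Q = [[1, 2, 3], [4, 5, 7], [6]]

Insert each entry of the permutation into P by Schensted row insertion, recording in Q the position of each new cell.

Insert 4: appended to row 1. P = [[4]], Q = [[1]].
Insert 6: appended to row 1. P = [[4, 6]], Q = [[1, 2]].
Insert 7: appended to row 1. P = [[4, 6, 7]], Q = [[1, 2, 3]].
Insert 1: 1 bumps 4 from row 1; 4 starts row 2. P = [[1, 6, 7], [4]], Q = [[1, 2, 3], [4]].
Insert 3: 3 bumps 6 from row 1; 6 appends to row 2. P = [[1, 3, 7], [4, 6]], Q = [[1, 2, 3], [4, 5]].
Insert 2: 2 bumps 3 from row 1; 3 bumps 4 from row 2; 4 starts row 3. P = [[1, 2, 7], [3, 6], [4]], Q = [[1, 2, 3], [4, 5], [6]].
Insert 5: 5 bumps 7 from row 1; 7 appends to row 2. P = [[1, 2, 5], [3, 6, 7], [4]], Q = [[1, 2, 3], [4, 5, 7], [6]].

So P = [[1, 2, 5], [3, 6, 7], [4]], Q = [[1, 2, 3], [4, 5, 7], [6]].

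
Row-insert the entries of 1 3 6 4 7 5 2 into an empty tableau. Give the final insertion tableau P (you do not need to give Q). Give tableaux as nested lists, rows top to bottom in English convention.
P = [[1, 2, 4, 5], [3, 7], [6]]

Insert 1: appended to row 1. P = [[1]].
Insert 3: appended to row 1. P = [[1, 3]].
Insert 6: appended to row 1. P = [[1, 3, 6]].
Insert 4: 4 bumps 6 from row 1; 6 starts row 2. P = [[1, 3, 4], [6]].
Insert 7: appended to row 1. P = [[1, 3, 4, 7], [6]].
Insert 5: 5 bumps 7 from row 1; 7 appends to row 2. P = [[1, 3, 4, 5], [6, 7]].
Insert 2: 2 bumps 3 from row 1; 3 bumps 6 from row 2; 6 starts row 3. P = [[1, 2, 4, 5], [3, 7], [6]].

So P = [[1, 2, 4, 5], [3, 7], [6]].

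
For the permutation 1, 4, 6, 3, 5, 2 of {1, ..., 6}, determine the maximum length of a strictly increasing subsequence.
3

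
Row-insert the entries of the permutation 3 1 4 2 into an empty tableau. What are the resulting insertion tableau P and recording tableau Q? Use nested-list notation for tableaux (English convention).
Insert each entry of the permutation into P by Schensted row insertion, recording in Q the position of each new cell.

Insert 3: appended to row 1. P = [[3]].
Insert 1: 1 bumps 3 from row 1; 3 starts row 2. P = [[1], [3]].
Insert 4: appended to row 1. P = [[1, 4], [3]].
Insert 2: 2 bumps 4 from row 1; 4 appends to row 2. P = [[1, 2], [3, 4]].

So P = [[1, 2], [3, 4]], Q = [[1, 3], [2, 4]].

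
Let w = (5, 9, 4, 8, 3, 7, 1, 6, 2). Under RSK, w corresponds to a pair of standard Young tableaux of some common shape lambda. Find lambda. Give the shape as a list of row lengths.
Row-insert each entry into an empty tableau.

After inserting 5: P = [[5]].
After inserting 9: P = [[5, 9]].
After inserting 4: P = [[4, 9], [5]].
After inserting 8: P = [[4, 8], [5, 9]].
After inserting 3: P = [[3, 8], [4, 9], [5]].
After inserting 7: P = [[3, 7], [4, 8], [5, 9]].
After inserting 1: P = [[1, 7], [3, 8], [4, 9], [5]].
After inserting 6: P = [[1, 6], [3, 7], [4, 8], [5, 9]].
After inserting 2: P = [[1, 2], [3, 6], [4, 7], [5, 8], [9]].

The final insertion tableau P = [[1, 2], [3, 6], [4, 7], [5, 8], [9]] has shape [2, 2, 2, 2, 1].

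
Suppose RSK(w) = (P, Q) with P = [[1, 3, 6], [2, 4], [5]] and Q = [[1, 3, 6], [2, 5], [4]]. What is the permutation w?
Reverse the RSK construction: for i from n down to 1, find the cell of Q containing i, remove the entry at that cell from P, and reverse-bump it up through P; the value ejected from row 1 is w(i).

Step i=6: Q has 6 at row 1, column 3; remove that cell from P, ejecting 6. So w(6) = 6. P is now [[1, 3], [2, 4], [5]].
Step i=5: Q has 5 at row 2, column 2; remove 4 from row 2 of P and reverse-bump: 4 enters row 1 and ejects 3. So w(5) = 3. P is now [[1, 4], [2], [5]].
Step i=4: Q has 4 at row 3, column 1; remove 5 from row 3 of P and reverse-bump: 5 enters row 2 and ejects 2; 2 enters row 1 and ejects 1. So w(4) = 1. P is now [[2, 4], [5]].
Step i=3: Q has 3 at row 1, column 2; remove that cell from P, ejecting 4. So w(3) = 4. P is now [[2], [5]].
Step i=2: Q has 2 at row 2, column 1; remove 5 from row 2 of P and reverse-bump: 5 enters row 1 and ejects 2. So w(2) = 2. P is now [[5]].
Step i=1: Q has 1 at row 1, column 1; remove that cell from P, ejecting 5. So w(1) = 5. P is now [].

So w = 5 2 4 1 3 6.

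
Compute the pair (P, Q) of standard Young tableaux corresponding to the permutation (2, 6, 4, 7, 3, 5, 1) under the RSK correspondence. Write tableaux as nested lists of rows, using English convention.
P = [[1, 3, 5], [2, 7], [4], [6]], Q = [[1, 2, 4], [3, 6], [5], [7]]

Insert each entry of the permutation into P by Schensted row insertion, recording in Q the position of each new cell.

Insert 2: appended to row 1. P = [[2]], Q = [[1]].
Insert 6: appended to row 1. P = [[2, 6]], Q = [[1, 2]].
Insert 4: 4 bumps 6 from row 1; 6 starts row 2. P = [[2, 4], [6]], Q = [[1, 2], [3]].
Insert 7: appended to row 1. P = [[2, 4, 7], [6]], Q = [[1, 2, 4], [3]].
Insert 3: 3 bumps 4 from row 1; 4 bumps 6 from row 2; 6 starts row 3. P = [[2, 3, 7], [4], [6]], Q = [[1, 2, 4], [3], [5]].
Insert 5: 5 bumps 7 from row 1; 7 appends to row 2. P = [[2, 3, 5], [4, 7], [6]], Q = [[1, 2, 4], [3, 6], [5]].
Insert 1: 1 bumps 2 from row 1; 2 bumps 4 from row 2; 4 bumps 6 from row 3; 6 starts row 4. P = [[1, 3, 5], [2, 7], [4], [6]], Q = [[1, 2, 4], [3, 6], [5], [7]].

So P = [[1, 3, 5], [2, 7], [4], [6]], Q = [[1, 2, 4], [3, 6], [5], [7]].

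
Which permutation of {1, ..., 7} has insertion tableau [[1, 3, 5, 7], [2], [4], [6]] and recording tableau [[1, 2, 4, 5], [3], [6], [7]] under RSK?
2 6 4 5 7 3 1

Reverse RSK: for i = n, n-1, ..., 1, locate i in Q, remove the corresponding corner cell from P, and reverse-bump its entry up through P; the value ejected from row 1 is w(i).

So w = 2 6 4 5 7 3 1.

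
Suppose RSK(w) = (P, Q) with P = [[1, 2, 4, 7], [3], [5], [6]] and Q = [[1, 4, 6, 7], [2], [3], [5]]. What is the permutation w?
6 5 1 3 2 4 7

Reverse the RSK construction: for i from n down to 1, find the cell of Q containing i, remove the entry at that cell from P, and reverse-bump it up through P; the value ejected from row 1 is w(i).

Step i=7: Q has 7 at row 1, column 4; remove that cell from P, ejecting 7. So w(7) = 7. P is now [[1, 2, 4], [3], [5], [6]].
Step i=6: Q has 6 at row 1, column 3; remove that cell from P, ejecting 4. So w(6) = 4. P is now [[1, 2], [3], [5], [6]].
Step i=5: Q has 5 at row 4, column 1; remove 6 from row 4 of P and reverse-bump: 6 enters row 3 and ejects 5; 5 enters row 2 and ejects 3; 3 enters row 1 and ejects 2. So w(5) = 2. P is now [[1, 3], [5], [6]].
Step i=4: Q has 4 at row 1, column 2; remove that cell from P, ejecting 3. So w(4) = 3. P is now [[1], [5], [6]].
Step i=3: Q has 3 at row 3, column 1; remove 6 from row 3 of P and reverse-bump: 6 enters row 2 and ejects 5; 5 enters row 1 and ejects 1. So w(3) = 1. P is now [[5], [6]].
Step i=2: Q has 2 at row 2, column 1; remove 6 from row 2 of P and reverse-bump: 6 enters row 1 and ejects 5. So w(2) = 5. P is now [[6]].
Step i=1: Q has 1 at row 1, column 1; remove that cell from P, ejecting 6. So w(1) = 6. P is now [].

So w = 6 5 1 3 2 4 7.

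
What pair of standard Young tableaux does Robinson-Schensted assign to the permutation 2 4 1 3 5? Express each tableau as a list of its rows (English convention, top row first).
P = [[1, 3, 5], [2, 4]], Q = [[1, 2, 5], [3, 4]]

Insert each entry of the permutation into P by Schensted row insertion, recording in Q the position of each new cell.

Insert 2: appended to row 1. P = [[2]], Q = [[1]].
Insert 4: appended to row 1. P = [[2, 4]], Q = [[1, 2]].
Insert 1: 1 bumps 2 from row 1; 2 starts row 2. P = [[1, 4], [2]], Q = [[1, 2], [3]].
Insert 3: 3 bumps 4 from row 1; 4 appends to row 2. P = [[1, 3], [2, 4]], Q = [[1, 2], [3, 4]].
Insert 5: appended to row 1. P = [[1, 3, 5], [2, 4]], Q = [[1, 2, 5], [3, 4]].

So P = [[1, 3, 5], [2, 4]], Q = [[1, 2, 5], [3, 4]].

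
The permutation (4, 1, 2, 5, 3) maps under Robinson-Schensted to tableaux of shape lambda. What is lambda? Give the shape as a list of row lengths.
[3, 2]

Row-insert each entry into an empty tableau.

After inserting 4: P = [[4]].
After inserting 1: P = [[1], [4]].
After inserting 2: P = [[1, 2], [4]].
After inserting 5: P = [[1, 2, 5], [4]].
After inserting 3: P = [[1, 2, 3], [4, 5]].

The final insertion tableau P = [[1, 2, 3], [4, 5]] has shape [3, 2].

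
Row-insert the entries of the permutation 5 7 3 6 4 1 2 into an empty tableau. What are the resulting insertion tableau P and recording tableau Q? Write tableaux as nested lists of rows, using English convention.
P = [[1, 2], [3, 4], [5, 6], [7]], Q = [[1, 2], [3, 4], [5, 7], [6]]

Insert each entry of the permutation into P by Schensted row insertion, recording in Q the position of each new cell.

Insert 5: appended to row 1. P = [[5]].
Insert 7: appended to row 1. P = [[5, 7]].
Insert 3: 3 bumps 5 from row 1; 5 starts row 2. P = [[3, 7], [5]].
Insert 6: 6 bumps 7 from row 1; 7 appends to row 2. P = [[3, 6], [5, 7]].
Insert 4: 4 bumps 6 from row 1; 6 bumps 7 from row 2; 7 starts row 3. P = [[3, 4], [5, 6], [7]].
Insert 1: 1 bumps 3 from row 1; 3 bumps 5 from row 2; 5 bumps 7 from row 3; 7 starts row 4. P = [[1, 4], [3, 6], [5], [7]].
Insert 2: 2 bumps 4 from row 1; 4 bumps 6 from row 2; 6 appends to row 3. P = [[1, 2], [3, 4], [5, 6], [7]].

So P = [[1, 2], [3, 4], [5, 6], [7]], Q = [[1, 2], [3, 4], [5, 7], [6]].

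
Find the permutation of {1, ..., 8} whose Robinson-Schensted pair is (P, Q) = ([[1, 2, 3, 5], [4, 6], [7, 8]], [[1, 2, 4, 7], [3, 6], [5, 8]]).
Reverse the RSK construction: for i from n down to 1, find the cell of Q containing i, remove the entry at that cell from P, and reverse-bump it up through P; the value ejected from row 1 is w(i).

Step i=8: Q has 8 at row 3, column 2; remove 8 from row 3 of P and reverse-bump: 8 enters row 2 and ejects 6; 6 enters row 1 and ejects 5. So w(8) = 5. P is now [[1, 2, 3, 6], [4, 8], [7]].
Step i=7: Q has 7 at row 1, column 4; remove that cell from P, ejecting 6. So w(7) = 6. P is now [[1, 2, 3], [4, 8], [7]].
Step i=6: Q has 6 at row 2, column 2; remove 8 from row 2 of P and reverse-bump: 8 enters row 1 and ejects 3. So w(6) = 3. P is now [[1, 2, 8], [4], [7]].
Step i=5: Q has 5 at row 3, column 1; remove 7 from row 3 of P and reverse-bump: 7 enters row 2 and ejects 4; 4 enters row 1 and ejects 2. So w(5) = 2. P is now [[1, 4, 8], [7]].
Step i=4: Q has 4 at row 1, column 3; remove that cell from P, ejecting 8. So w(4) = 8. P is now [[1, 4], [7]].
Step i=3: Q has 3 at row 2, column 1; remove 7 from row 2 of P and reverse-bump: 7 enters row 1 and ejects 4. So w(3) = 4. P is now [[1, 7]].
Step i=2: Q has 2 at row 1, column 2; remove that cell from P, ejecting 7. So w(2) = 7. P is now [[1]].
Step i=1: Q has 1 at row 1, column 1; remove that cell from P, ejecting 1. So w(1) = 1. P is now [].

So w = 1 7 4 8 2 3 6 5.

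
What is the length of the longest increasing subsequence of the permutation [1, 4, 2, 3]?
3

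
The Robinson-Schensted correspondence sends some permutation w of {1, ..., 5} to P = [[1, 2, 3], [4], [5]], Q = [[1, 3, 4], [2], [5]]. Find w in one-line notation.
Reverse the RSK construction: for i from n down to 1, find the cell of Q containing i, remove the entry at that cell from P, and reverse-bump it up through P; the value ejected from row 1 is w(i).

Step i=5: Q has 5 at row 3, column 1; remove 5 from row 3 of P and reverse-bump: 5 enters row 2 and ejects 4; 4 enters row 1 and ejects 3. So w(5) = 3. P is now [[1, 2, 4], [5]].
Step i=4: Q has 4 at row 1, column 3; remove that cell from P, ejecting 4. So w(4) = 4. P is now [[1, 2], [5]].
Step i=3: Q has 3 at row 1, column 2; remove that cell from P, ejecting 2. So w(3) = 2. P is now [[1], [5]].
Step i=2: Q has 2 at row 2, column 1; remove 5 from row 2 of P and reverse-bump: 5 enters row 1 and ejects 1. So w(2) = 1. P is now [[5]].
Step i=1: Q has 1 at row 1, column 1; remove that cell from P, ejecting 5. So w(1) = 5. P is now [].

So w = 5 1 2 4 3.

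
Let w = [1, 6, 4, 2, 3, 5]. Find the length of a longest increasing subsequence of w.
4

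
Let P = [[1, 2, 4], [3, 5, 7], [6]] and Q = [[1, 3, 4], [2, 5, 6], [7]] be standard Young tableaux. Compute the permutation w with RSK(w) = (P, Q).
Reverse the RSK construction: for i from n down to 1, find the cell of Q containing i, remove the entry at that cell from P, and reverse-bump it up through P; the value ejected from row 1 is w(i).

Step i=7: Q has 7 at row 3, column 1; remove 6 from row 3 of P and reverse-bump: 6 enters row 2 and ejects 5; 5 enters row 1 and ejects 4. So w(7) = 4. P is now [[1, 2, 5], [3, 6, 7]].
Step i=6: Q has 6 at row 2, column 3; remove 7 from row 2 of P and reverse-bump: 7 enters row 1 and ejects 5. So w(6) = 5. P is now [[1, 2, 7], [3, 6]].
Step i=5: Q has 5 at row 2, column 2; remove 6 from row 2 of P and reverse-bump: 6 enters row 1 and ejects 2. So w(5) = 2. P is now [[1, 6, 7], [3]].
Step i=4: Q has 4 at row 1, column 3; remove that cell from P, ejecting 7. So w(4) = 7. P is now [[1, 6], [3]].
Step i=3: Q has 3 at row 1, column 2; remove that cell from P, ejecting 6. So w(3) = 6. P is now [[1], [3]].
Step i=2: Q has 2 at row 2, column 1; remove 3 from row 2 of P and reverse-bump: 3 enters row 1 and ejects 1. So w(2) = 1. P is now [[3]].
Step i=1: Q has 1 at row 1, column 1; remove that cell from P, ejecting 3. So w(1) = 3. P is now [].

So w = 3 1 6 7 2 5 4.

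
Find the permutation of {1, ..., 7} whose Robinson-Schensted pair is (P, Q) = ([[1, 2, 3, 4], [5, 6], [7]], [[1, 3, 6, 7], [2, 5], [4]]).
Reverse the RSK construction: for i from n down to 1, find the cell of Q containing i, remove the entry at that cell from P, and reverse-bump it up through P; the value ejected from row 1 is w(i).

Step i=7: Q has 7 at row 1, column 4; remove that cell from P, ejecting 4. So w(7) = 4. P is now [[1, 2, 3], [5, 6], [7]].
Step i=6: Q has 6 at row 1, column 3; remove that cell from P, ejecting 3. So w(6) = 3. P is now [[1, 2], [5, 6], [7]].
Step i=5: Q has 5 at row 2, column 2; remove 6 from row 2 of P and reverse-bump: 6 enters row 1 and ejects 2. So w(5) = 2. P is now [[1, 6], [5], [7]].
Step i=4: Q has 4 at row 3, column 1; remove 7 from row 3 of P and reverse-bump: 7 enters row 2 and ejects 5; 5 enters row 1 and ejects 1. So w(4) = 1. P is now [[5, 6], [7]].
Step i=3: Q has 3 at row 1, column 2; remove that cell from P, ejecting 6. So w(3) = 6. P is now [[5], [7]].
Step i=2: Q has 2 at row 2, column 1; remove 7 from row 2 of P and reverse-bump: 7 enters row 1 and ejects 5. So w(2) = 5. P is now [[7]].
Step i=1: Q has 1 at row 1, column 1; remove that cell from P, ejecting 7. So w(1) = 7. P is now [].

So w = 7 5 6 1 2 3 4.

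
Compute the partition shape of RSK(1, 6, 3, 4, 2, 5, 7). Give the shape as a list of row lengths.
[5, 1, 1]

RSK row insertion gives P = [[1, 2, 4, 5, 7], [3], [6]], which has shape [5, 1, 1].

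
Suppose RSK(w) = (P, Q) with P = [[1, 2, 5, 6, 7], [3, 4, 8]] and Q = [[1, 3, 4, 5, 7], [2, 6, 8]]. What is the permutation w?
3 1 4 5 6 2 8 7

Reverse RSK: for i = n, n-1, ..., 1, locate i in Q, remove the corresponding corner cell from P, and reverse-bump its entry up through P; the value ejected from row 1 is w(i).

So w = 3 1 4 5 6 2 8 7.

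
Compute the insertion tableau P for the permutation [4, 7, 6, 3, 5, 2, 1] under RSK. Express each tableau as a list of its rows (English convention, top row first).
Insert 4: appended to row 1. P = [[4]].
Insert 7: appended to row 1. P = [[4, 7]].
Insert 6: 6 bumps 7 from row 1; 7 starts row 2. P = [[4, 6], [7]].
Insert 3: 3 bumps 4 from row 1; 4 bumps 7 from row 2; 7 starts row 3. P = [[3, 6], [4], [7]].
Insert 5: 5 bumps 6 from row 1; 6 appends to row 2. P = [[3, 5], [4, 6], [7]].
Insert 2: 2 bumps 3 from row 1; 3 bumps 4 from row 2; 4 bumps 7 from row 3; 7 starts row 4. P = [[2, 5], [3, 6], [4], [7]].
Insert 1: 1 bumps 2 from row 1; 2 bumps 3 from row 2; 3 bumps 4 from row 3; 4 bumps 7 from row 4; 7 starts row 5. P = [[1, 5], [2, 6], [3], [4], [7]].

So P = [[1, 5], [2, 6], [3], [4], [7]].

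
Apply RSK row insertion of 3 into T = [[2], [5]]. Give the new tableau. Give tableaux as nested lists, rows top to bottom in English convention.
[[2, 3], [5]]

3 is larger than every entry of row 1, so it is appended to row 1. The new tableau is [[2, 3], [5]].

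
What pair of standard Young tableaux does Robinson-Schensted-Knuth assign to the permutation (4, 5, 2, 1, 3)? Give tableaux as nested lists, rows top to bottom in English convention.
P = [[1, 3], [2, 5], [4]], Q = [[1, 2], [3, 5], [4]]

Insert each entry of the permutation into P by Schensted row insertion, recording in Q the position of each new cell.

Insert 4: appended to row 1. P = [[4]].
Insert 5: appended to row 1. P = [[4, 5]].
Insert 2: 2 bumps 4 from row 1; 4 starts row 2. P = [[2, 5], [4]].
Insert 1: 1 bumps 2 from row 1; 2 bumps 4 from row 2; 4 starts row 3. P = [[1, 5], [2], [4]].
Insert 3: 3 bumps 5 from row 1; 5 appends to row 2. P = [[1, 3], [2, 5], [4]].

So P = [[1, 3], [2, 5], [4]], Q = [[1, 2], [3, 5], [4]].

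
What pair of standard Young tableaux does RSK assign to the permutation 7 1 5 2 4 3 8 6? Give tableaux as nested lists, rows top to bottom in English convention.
Insert each entry of the permutation into P by Schensted row insertion, recording in Q the position of each new cell.

After inserting 7: P = [[7]].
After inserting 1: P = [[1], [7]].
After inserting 5: P = [[1, 5], [7]].
After inserting 2: P = [[1, 2], [5], [7]].
After inserting 4: P = [[1, 2, 4], [5], [7]].
After inserting 3: P = [[1, 2, 3], [4], [5], [7]].
After inserting 8: P = [[1, 2, 3, 8], [4], [5], [7]].
After inserting 6: P = [[1, 2, 3, 6], [4, 8], [5], [7]].

So P = [[1, 2, 3, 6], [4, 8], [5], [7]], Q = [[1, 3, 5, 7], [2, 8], [4], [6]].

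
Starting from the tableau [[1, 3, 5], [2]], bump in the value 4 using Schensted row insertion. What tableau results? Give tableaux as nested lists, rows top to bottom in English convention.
In row 1, 4 replaces 5 (the leftmost entry greater than 4); 5 is bumped to row 2. 5 is appended to row 2. The new tableau is [[1, 3, 4], [2, 5]].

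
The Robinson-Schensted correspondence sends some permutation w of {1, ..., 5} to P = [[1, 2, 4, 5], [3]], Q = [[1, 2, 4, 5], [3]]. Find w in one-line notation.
1 3 2 4 5

Reverse the RSK construction: for i from n down to 1, find the cell of Q containing i, remove the entry at that cell from P, and reverse-bump it up through P; the value ejected from row 1 is w(i).

Step i=5: Q has 5 at row 1, column 4; remove that cell from P, ejecting 5. So w(5) = 5. P is now [[1, 2, 4], [3]].
Step i=4: Q has 4 at row 1, column 3; remove that cell from P, ejecting 4. So w(4) = 4. P is now [[1, 2], [3]].
Step i=3: Q has 3 at row 2, column 1; remove 3 from row 2 of P and reverse-bump: 3 enters row 1 and ejects 2. So w(3) = 2. P is now [[1, 3]].
Step i=2: Q has 2 at row 1, column 2; remove that cell from P, ejecting 3. So w(2) = 3. P is now [[1]].
Step i=1: Q has 1 at row 1, column 1; remove that cell from P, ejecting 1. So w(1) = 1. P is now [].

So w = 1 3 2 4 5.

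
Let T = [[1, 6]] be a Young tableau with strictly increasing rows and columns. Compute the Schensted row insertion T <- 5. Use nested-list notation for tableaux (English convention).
[[1, 5], [6]]

In row 1, 5 replaces 6 (the leftmost entry greater than 5); 6 is bumped to row 2. 6 starts a new row 2. The new tableau is [[1, 5], [6]].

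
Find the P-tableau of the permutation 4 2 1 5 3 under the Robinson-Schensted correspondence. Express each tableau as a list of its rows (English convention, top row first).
Insert 4: appended to row 1. P = [[4]].
Insert 2: 2 bumps 4 from row 1; 4 starts row 2. P = [[2], [4]].
Insert 1: 1 bumps 2 from row 1; 2 bumps 4 from row 2; 4 starts row 3. P = [[1], [2], [4]].
Insert 5: appended to row 1. P = [[1, 5], [2], [4]].
Insert 3: 3 bumps 5 from row 1; 5 appends to row 2. P = [[1, 3], [2, 5], [4]].

So P = [[1, 3], [2, 5], [4]].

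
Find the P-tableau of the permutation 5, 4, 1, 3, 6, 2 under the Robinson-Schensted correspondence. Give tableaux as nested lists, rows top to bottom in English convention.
Insert 5: appended to row 1. P = [[5]].
Insert 4: 4 bumps 5 from row 1; 5 starts row 2. P = [[4], [5]].
Insert 1: 1 bumps 4 from row 1; 4 bumps 5 from row 2; 5 starts row 3. P = [[1], [4], [5]].
Insert 3: appended to row 1. P = [[1, 3], [4], [5]].
Insert 6: appended to row 1. P = [[1, 3, 6], [4], [5]].
Insert 2: 2 bumps 3 from row 1; 3 bumps 4 from row 2; 4 bumps 5 from row 3; 5 starts row 4. P = [[1, 2, 6], [3], [4], [5]].

So P = [[1, 2, 6], [3], [4], [5]].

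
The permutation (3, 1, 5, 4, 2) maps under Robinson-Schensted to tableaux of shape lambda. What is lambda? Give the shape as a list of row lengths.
Row-insert each entry into an empty tableau.

After inserting 3: P = [[3]].
After inserting 1: P = [[1], [3]].
After inserting 5: P = [[1, 5], [3]].
After inserting 4: P = [[1, 4], [3, 5]].
After inserting 2: P = [[1, 2], [3, 4], [5]].

The final insertion tableau P = [[1, 2], [3, 4], [5]] has shape [2, 2, 1].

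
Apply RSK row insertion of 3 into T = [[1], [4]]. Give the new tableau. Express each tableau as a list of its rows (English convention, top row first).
[[1, 3], [4]]

3 is larger than every entry of row 1, so it is appended to row 1. The new tableau is [[1, 3], [4]].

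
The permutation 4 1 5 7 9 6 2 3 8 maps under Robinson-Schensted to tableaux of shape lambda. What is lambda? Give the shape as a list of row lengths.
Row-insert each entry into an empty tableau.

After inserting 4: P = [[4]].
After inserting 1: P = [[1], [4]].
After inserting 5: P = [[1, 5], [4]].
After inserting 7: P = [[1, 5, 7], [4]].
After inserting 9: P = [[1, 5, 7, 9], [4]].
After inserting 6: P = [[1, 5, 6, 9], [4, 7]].
After inserting 2: P = [[1, 2, 6, 9], [4, 5], [7]].
After inserting 3: P = [[1, 2, 3, 9], [4, 5, 6], [7]].
After inserting 8: P = [[1, 2, 3, 8], [4, 5, 6, 9], [7]].

The final insertion tableau P = [[1, 2, 3, 8], [4, 5, 6, 9], [7]] has shape [4, 4, 1].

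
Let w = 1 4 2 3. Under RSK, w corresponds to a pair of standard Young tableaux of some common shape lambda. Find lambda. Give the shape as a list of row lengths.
[3, 1]

Row-insert each entry into an empty tableau.

After inserting 1: P = [[1]].
After inserting 4: P = [[1, 4]].
After inserting 2: P = [[1, 2], [4]].
After inserting 3: P = [[1, 2, 3], [4]].

The final insertion tableau P = [[1, 2, 3], [4]] has shape [3, 1].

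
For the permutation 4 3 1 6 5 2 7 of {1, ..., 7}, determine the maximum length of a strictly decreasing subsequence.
3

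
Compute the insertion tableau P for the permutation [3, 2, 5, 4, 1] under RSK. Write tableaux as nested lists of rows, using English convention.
Insert 3: appended to row 1. P = [[3]].
Insert 2: 2 bumps 3 from row 1; 3 starts row 2. P = [[2], [3]].
Insert 5: appended to row 1. P = [[2, 5], [3]].
Insert 4: 4 bumps 5 from row 1; 5 appends to row 2. P = [[2, 4], [3, 5]].
Insert 1: 1 bumps 2 from row 1; 2 bumps 3 from row 2; 3 starts row 3. P = [[1, 4], [2, 5], [3]].

So P = [[1, 4], [2, 5], [3]].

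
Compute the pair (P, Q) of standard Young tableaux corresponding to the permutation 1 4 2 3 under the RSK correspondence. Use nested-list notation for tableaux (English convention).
Insert each entry of the permutation into P by Schensted row insertion, recording in Q the position of each new cell.

After inserting 1: P = [[1]].
After inserting 4: P = [[1, 4]].
After inserting 2: P = [[1, 2], [4]].
After inserting 3: P = [[1, 2, 3], [4]].

So P = [[1, 2, 3], [4]], Q = [[1, 2, 4], [3]].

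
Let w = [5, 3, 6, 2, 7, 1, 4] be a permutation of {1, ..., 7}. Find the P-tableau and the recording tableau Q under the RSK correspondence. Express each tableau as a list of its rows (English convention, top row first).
Insert each entry of the permutation into P by Schensted row insertion, recording in Q the position of each new cell.

Insert 5: appended to row 1. P = [[5]], Q = [[1]].
Insert 3: 3 bumps 5 from row 1; 5 starts row 2. P = [[3], [5]], Q = [[1], [2]].
Insert 6: appended to row 1. P = [[3, 6], [5]], Q = [[1, 3], [2]].
Insert 2: 2 bumps 3 from row 1; 3 bumps 5 from row 2; 5 starts row 3. P = [[2, 6], [3], [5]], Q = [[1, 3], [2], [4]].
Insert 7: appended to row 1. P = [[2, 6, 7], [3], [5]], Q = [[1, 3, 5], [2], [4]].
Insert 1: 1 bumps 2 from row 1; 2 bumps 3 from row 2; 3 bumps 5 from row 3; 5 starts row 4. P = [[1, 6, 7], [2], [3], [5]], Q = [[1, 3, 5], [2], [4], [6]].
Insert 4: 4 bumps 6 from row 1; 6 appends to row 2. P = [[1, 4, 7], [2, 6], [3], [5]], Q = [[1, 3, 5], [2, 7], [4], [6]].

So P = [[1, 4, 7], [2, 6], [3], [5]], Q = [[1, 3, 5], [2, 7], [4], [6]].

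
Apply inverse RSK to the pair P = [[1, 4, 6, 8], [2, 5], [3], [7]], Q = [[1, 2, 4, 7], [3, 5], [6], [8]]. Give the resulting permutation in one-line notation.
3 5 2 7 6 4 8 1

Reverse the RSK construction: for i from n down to 1, find the cell of Q containing i, remove the entry at that cell from P, and reverse-bump it up through P; the value ejected from row 1 is w(i).

Step i=8: Q has 8 at row 4, column 1; remove 7 from row 4 of P and reverse-bump: 7 enters row 3 and ejects 3; 3 enters row 2 and ejects 2; 2 enters row 1 and ejects 1. So w(8) = 1. P is now [[2, 4, 6, 8], [3, 5], [7]].
Step i=7: Q has 7 at row 1, column 4; remove that cell from P, ejecting 8. So w(7) = 8. P is now [[2, 4, 6], [3, 5], [7]].
Step i=6: Q has 6 at row 3, column 1; remove 7 from row 3 of P and reverse-bump: 7 enters row 2 and ejects 5; 5 enters row 1 and ejects 4. So w(6) = 4. P is now [[2, 5, 6], [3, 7]].
Step i=5: Q has 5 at row 2, column 2; remove 7 from row 2 of P and reverse-bump: 7 enters row 1 and ejects 6. So w(5) = 6. P is now [[2, 5, 7], [3]].
Step i=4: Q has 4 at row 1, column 3; remove that cell from P, ejecting 7. So w(4) = 7. P is now [[2, 5], [3]].
Step i=3: Q has 3 at row 2, column 1; remove 3 from row 2 of P and reverse-bump: 3 enters row 1 and ejects 2. So w(3) = 2. P is now [[3, 5]].
Step i=2: Q has 2 at row 1, column 2; remove that cell from P, ejecting 5. So w(2) = 5. P is now [[3]].
Step i=1: Q has 1 at row 1, column 1; remove that cell from P, ejecting 3. So w(1) = 3. P is now [].

So w = 3 5 2 7 6 4 8 1.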